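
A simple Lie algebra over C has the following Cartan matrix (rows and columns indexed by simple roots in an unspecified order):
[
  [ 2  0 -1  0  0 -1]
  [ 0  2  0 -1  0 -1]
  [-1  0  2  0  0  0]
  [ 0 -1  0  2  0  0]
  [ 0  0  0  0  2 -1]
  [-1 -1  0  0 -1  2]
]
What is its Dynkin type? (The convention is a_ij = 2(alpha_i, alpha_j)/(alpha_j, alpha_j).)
E_6

The matrix has rank 6 with 2's on the diagonal. Reading the off-diagonal entries as Dynkin edges (a single edge where a_ij = a_ji = -1; a double or triple edge where a_ij * a_ji = 2 or 3), the diagram is a chain of 5 nodes with one extra node attached to the third node from one end (E_6). One simple-root ordering that puts it in standard form is (alpha_3, alpha_5, alpha_1, alpha_6, alpha_2, alpha_4). So the algebra is type E_6.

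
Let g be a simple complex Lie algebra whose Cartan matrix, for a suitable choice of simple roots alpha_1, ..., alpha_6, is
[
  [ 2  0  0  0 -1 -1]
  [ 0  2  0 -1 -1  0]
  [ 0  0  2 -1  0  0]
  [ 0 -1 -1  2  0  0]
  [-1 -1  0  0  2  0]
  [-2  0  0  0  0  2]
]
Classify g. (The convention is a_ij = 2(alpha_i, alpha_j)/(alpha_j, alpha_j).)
C_6

The matrix has rank 6 with 2's on the diagonal. Reading the off-diagonal entries as Dynkin edges (a single edge where a_ij = a_ji = -1; a double or triple edge where a_ij * a_ji = 2 or 3), the diagram is a chain of 6 nodes with a double edge at one end; the terminal node there is the unique long simple root (C_6). One simple-root ordering that puts it in standard form is (alpha_3, alpha_4, alpha_2, alpha_5, alpha_1, alpha_6). So the algebra is type C_6, i.e. sp(12).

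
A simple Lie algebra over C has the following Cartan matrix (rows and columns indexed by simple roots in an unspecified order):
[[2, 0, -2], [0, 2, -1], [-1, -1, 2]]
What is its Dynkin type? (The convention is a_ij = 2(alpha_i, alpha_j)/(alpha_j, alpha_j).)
The matrix has rank 3 with 2's on the diagonal. Reading the off-diagonal entries as Dynkin edges (a single edge where a_ij = a_ji = -1; a double or triple edge where a_ij * a_ji = 2 or 3), the diagram is a chain of 3 nodes with a double edge at one end; the terminal node there is the unique long simple root (C_3). One simple-root ordering that puts it in standard form is (alpha_2, alpha_3, alpha_1). So the algebra is type C_3, i.e. sp(6).

type C_3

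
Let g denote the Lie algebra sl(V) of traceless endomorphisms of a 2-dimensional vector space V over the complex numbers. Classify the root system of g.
This is sl(2), which has dimension 2^2 - 1 = 3 and rank 2 - 1 = 1 (a Cartan subalgebra is the diagonal traceless matrices). In the classification of classical Lie algebras, the special linear algebra sl(n+1) has type A_n; here n = 1, so the Dynkin diagram is a chain of 1 nodes with single edges (A_1). Hence the type is A_1.

type A_1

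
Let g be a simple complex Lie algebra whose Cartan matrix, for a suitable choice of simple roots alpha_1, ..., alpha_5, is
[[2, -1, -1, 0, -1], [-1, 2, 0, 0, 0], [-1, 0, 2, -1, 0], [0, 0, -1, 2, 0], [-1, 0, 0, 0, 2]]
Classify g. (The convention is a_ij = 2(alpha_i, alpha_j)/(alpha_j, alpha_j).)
The matrix has rank 5 with 2's on the diagonal. Reading the off-diagonal entries as Dynkin edges (a single edge where a_ij = a_ji = -1; a double or triple edge where a_ij * a_ji = 2 or 3), the diagram is a chain of 3 nodes with a fork of two nodes at one end (D_5). One simple-root ordering that puts it in standard form is (alpha_4, alpha_3, alpha_1, alpha_5, alpha_2). So the algebra is type D_5, i.e. so(10).

D_5 (so(10))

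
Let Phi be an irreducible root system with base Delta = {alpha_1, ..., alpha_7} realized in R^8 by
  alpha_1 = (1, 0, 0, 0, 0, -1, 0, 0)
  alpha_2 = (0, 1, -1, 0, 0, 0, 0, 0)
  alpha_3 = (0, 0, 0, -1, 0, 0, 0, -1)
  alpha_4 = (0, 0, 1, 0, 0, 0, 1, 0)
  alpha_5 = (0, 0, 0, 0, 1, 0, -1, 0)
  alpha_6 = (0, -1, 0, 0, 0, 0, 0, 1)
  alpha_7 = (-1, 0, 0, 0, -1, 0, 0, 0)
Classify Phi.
type A_7

Compute the Cartan integers a_ij = 2(alpha_i, alpha_j)/(alpha_j, alpha_j); the resulting 7x7 Cartan matrix is
[[2, 0, 0, 0, 0, 0, -1], [0, 2, 0, -1, 0, -1, 0], [0, 0, 2, 0, 0, -1, 0], [0, -1, 0, 2, -1, 0, 0], [0, 0, 0, -1, 2, 0, -1], [0, -1, -1, 0, 0, 2, 0], [-1, 0, 0, 0, -1, 0, 2]].
All simple roots have the same length, so the diagram is simply laced. The associated Dynkin diagram is a chain of 7 nodes with single edges (A_7), so the type is A_7 (the algebra sl(8)).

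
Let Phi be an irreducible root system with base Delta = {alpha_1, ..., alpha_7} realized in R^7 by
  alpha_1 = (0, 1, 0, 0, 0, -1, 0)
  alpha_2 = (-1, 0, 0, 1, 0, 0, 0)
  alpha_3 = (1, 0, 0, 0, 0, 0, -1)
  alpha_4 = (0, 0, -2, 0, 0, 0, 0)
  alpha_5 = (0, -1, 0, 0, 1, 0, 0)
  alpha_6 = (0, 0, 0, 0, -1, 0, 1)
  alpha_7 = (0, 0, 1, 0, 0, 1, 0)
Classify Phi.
type C_7

Compute the Cartan integers a_ij = 2(alpha_i, alpha_j)/(alpha_j, alpha_j); the resulting 7x7 Cartan matrix is
[[2, 0, 0, 0, -1, 0, -1], [0, 2, -1, 0, 0, 0, 0], [0, -1, 2, 0, 0, -1, 0], [0, 0, 0, 2, 0, 0, -2], [-1, 0, 0, 0, 2, -1, 0], [0, 0, -1, 0, -1, 2, 0], [-1, 0, 0, -1, 0, 0, 2]].
The roots have two lengths (squared-length ratio 2:1); the short ones are alpha_{1,2,3,5,6,7}. The associated Dynkin diagram is a chain of 7 nodes with a double edge at one end; the terminal node there is the unique long simple root (C_7), so the type is C_7 (the algebra sp(14)).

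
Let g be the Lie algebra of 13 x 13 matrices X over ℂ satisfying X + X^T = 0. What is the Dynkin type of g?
B_6 (so(13))

This is so(13) with 13 odd, which has dimension 13(13-1)/2 = 78 and rank (13-1)/2 = 6. In the classification of classical Lie algebras, the orthogonal algebra so(2n+1) in an odd number of variables has type B_n; here n = 6, so the Dynkin diagram is a chain of 6 nodes with a double edge at one end; the terminal node there is the unique short simple root (B_6). Hence the type is B_6.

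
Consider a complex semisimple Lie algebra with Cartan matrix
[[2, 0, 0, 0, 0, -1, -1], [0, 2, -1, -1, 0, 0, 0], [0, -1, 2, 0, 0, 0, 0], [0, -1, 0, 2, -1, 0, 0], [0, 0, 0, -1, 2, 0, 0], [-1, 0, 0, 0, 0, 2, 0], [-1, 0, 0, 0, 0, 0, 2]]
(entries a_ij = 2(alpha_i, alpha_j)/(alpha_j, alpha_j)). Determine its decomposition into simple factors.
A_3 ⊕ A_4

The diagram associated to this matrix has two connected components: the simple roots {alpha_1, alpha_6, alpha_7} form a chain of 3 nodes with single edges (A_3), and {alpha_2, alpha_3, alpha_4, alpha_5} form a chain of 4 nodes with single edges (A_4). A semisimple Lie algebra decomposes uniquely as the direct sum of simple ideals, one per connected component of its Dynkin diagram, so g ≅ A_3 ⊕ A_4 (dimension 15 + 24 = 39).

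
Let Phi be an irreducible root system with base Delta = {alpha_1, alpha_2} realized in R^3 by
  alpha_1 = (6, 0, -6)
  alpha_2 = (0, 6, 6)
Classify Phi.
Compute the Cartan integers a_ij = 2(alpha_i, alpha_j)/(alpha_j, alpha_j); the resulting 2x2 Cartan matrix is
[[2, -1], [-1, 2]].
All simple roots have the same length, so the diagram is simply laced. The associated Dynkin diagram is a chain of 2 nodes with single edges (A_2), so the type is A_2 (the algebra sl(3)).

type A_2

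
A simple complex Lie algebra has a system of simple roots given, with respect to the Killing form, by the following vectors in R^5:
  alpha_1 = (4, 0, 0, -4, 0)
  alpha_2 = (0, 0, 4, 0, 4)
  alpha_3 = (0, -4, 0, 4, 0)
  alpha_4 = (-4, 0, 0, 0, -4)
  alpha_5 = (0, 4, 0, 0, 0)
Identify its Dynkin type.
Compute the Cartan integers a_ij = 2(alpha_i, alpha_j)/(alpha_j, alpha_j); the resulting 5x5 Cartan matrix is
[[2, 0, -1, -1, 0], [0, 2, 0, -1, 0], [-1, 0, 2, 0, -2], [-1, -1, 0, 2, 0], [0, 0, -1, 0, 2]].
The roots have two lengths (squared-length ratio 2:1); the short ones are alpha_{5}. The associated Dynkin diagram is a chain of 5 nodes with a double edge at one end; the terminal node there is the unique short simple root (B_5), so the type is B_5 (the algebra so(11)).

B_5 (so(11))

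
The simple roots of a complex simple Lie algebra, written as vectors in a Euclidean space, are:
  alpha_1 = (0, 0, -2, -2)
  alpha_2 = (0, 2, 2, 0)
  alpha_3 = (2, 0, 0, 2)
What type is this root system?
Compute the Cartan integers a_ij = 2(alpha_i, alpha_j)/(alpha_j, alpha_j); the resulting 3x3 Cartan matrix is
[[2, -1, -1], [-1, 2, 0], [-1, 0, 2]].
All simple roots have the same length, so the diagram is simply laced. The associated Dynkin diagram is a chain of 3 nodes with single edges (A_3), so the type is A_3 (the algebra sl(4)).

A3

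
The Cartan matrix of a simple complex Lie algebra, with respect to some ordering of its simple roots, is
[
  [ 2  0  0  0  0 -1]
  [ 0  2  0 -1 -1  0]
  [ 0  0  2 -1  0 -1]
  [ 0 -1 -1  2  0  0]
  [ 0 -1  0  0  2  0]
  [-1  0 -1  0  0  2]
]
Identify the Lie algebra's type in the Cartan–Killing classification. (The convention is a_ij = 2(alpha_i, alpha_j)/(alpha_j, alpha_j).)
The matrix has rank 6 with 2's on the diagonal. Reading the off-diagonal entries as Dynkin edges (a single edge where a_ij = a_ji = -1; a double or triple edge where a_ij * a_ji = 2 or 3), the diagram is a chain of 6 nodes with single edges (A_6). One simple-root ordering that puts it in standard form is (alpha_5, alpha_2, alpha_4, alpha_3, alpha_6, alpha_1). So the algebra is type A_6, i.e. sl(7).

A6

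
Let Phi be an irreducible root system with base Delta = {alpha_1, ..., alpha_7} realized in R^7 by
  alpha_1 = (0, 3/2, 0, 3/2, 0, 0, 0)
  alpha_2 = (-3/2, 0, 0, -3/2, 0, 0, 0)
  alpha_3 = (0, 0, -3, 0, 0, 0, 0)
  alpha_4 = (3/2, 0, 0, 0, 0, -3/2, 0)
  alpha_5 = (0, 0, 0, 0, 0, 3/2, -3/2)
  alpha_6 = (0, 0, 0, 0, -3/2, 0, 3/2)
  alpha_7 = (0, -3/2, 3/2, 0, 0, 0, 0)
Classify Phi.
Compute the Cartan integers a_ij = 2(alpha_i, alpha_j)/(alpha_j, alpha_j); the resulting 7x7 Cartan matrix is
[[2, -1, 0, 0, 0, 0, -1], [-1, 2, 0, -1, 0, 0, 0], [0, 0, 2, 0, 0, 0, -2], [0, -1, 0, 2, -1, 0, 0], [0, 0, 0, -1, 2, -1, 0], [0, 0, 0, 0, -1, 2, 0], [-1, 0, -1, 0, 0, 0, 2]].
The roots have two lengths (squared-length ratio 2:1); the short ones are alpha_{1,2,4,5,6,7}. The associated Dynkin diagram is a chain of 7 nodes with a double edge at one end; the terminal node there is the unique long simple root (C_7), so the type is C_7 (the algebra sp(14)).

C_7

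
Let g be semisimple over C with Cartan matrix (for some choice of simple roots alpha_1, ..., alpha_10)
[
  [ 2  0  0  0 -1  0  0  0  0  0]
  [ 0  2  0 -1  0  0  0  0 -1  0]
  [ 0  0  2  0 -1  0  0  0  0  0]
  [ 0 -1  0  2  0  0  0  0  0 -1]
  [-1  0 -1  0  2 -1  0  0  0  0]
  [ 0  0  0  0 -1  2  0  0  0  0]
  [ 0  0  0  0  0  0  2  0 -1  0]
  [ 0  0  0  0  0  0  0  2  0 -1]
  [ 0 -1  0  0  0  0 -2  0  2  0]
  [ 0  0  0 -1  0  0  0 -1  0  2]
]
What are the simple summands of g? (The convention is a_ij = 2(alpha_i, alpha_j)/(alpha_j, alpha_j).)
B6 + D4

The diagram associated to this matrix has two connected components: the simple roots {alpha_2, alpha_4, alpha_7, alpha_8, alpha_9, alpha_10} form a chain of 6 nodes with a double edge at one end; the terminal node there is the unique short simple root (B_6), and {alpha_1, alpha_3, alpha_5, alpha_6} form a chain of 2 nodes with a fork of two nodes at one end (D_4). A semisimple Lie algebra decomposes uniquely as the direct sum of simple ideals, one per connected component of its Dynkin diagram, so g ≅ B_6 ⊕ D_4 (dimension 78 + 28 = 106).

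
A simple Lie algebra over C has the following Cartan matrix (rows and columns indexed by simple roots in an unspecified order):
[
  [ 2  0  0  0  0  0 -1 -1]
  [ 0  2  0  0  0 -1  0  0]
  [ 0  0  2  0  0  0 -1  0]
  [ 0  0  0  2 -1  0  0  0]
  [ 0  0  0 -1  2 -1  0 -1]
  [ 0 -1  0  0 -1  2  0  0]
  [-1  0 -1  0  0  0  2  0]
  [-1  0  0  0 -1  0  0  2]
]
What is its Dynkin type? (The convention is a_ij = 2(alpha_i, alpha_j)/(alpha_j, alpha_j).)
The matrix has rank 8 with 2's on the diagonal. Reading the off-diagonal entries as Dynkin edges (a single edge where a_ij = a_ji = -1; a double or triple edge where a_ij * a_ji = 2 or 3), the diagram is a chain of 7 nodes with one extra node attached to the third node from one end (E_8). One simple-root ordering that puts it in standard form is (alpha_2, alpha_4, alpha_6, alpha_5, alpha_8, alpha_1, alpha_7, alpha_3). So the algebra is type E_8.

E_8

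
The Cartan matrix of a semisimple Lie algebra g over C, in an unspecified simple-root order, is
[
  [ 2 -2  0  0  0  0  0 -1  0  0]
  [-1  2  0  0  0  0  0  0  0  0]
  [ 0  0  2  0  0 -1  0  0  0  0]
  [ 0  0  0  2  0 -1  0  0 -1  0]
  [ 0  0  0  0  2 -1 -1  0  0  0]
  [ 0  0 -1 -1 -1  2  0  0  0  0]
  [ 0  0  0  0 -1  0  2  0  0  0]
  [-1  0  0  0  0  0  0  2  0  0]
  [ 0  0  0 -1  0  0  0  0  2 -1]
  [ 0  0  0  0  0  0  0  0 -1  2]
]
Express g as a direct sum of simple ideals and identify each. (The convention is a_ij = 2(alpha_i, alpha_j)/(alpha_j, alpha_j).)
B_3 (so(7)) ⊕ E_7

The diagram associated to this matrix has two connected components: the simple roots {alpha_1, alpha_2, alpha_8} form a chain of 3 nodes with a double edge at one end; the terminal node there is the unique short simple root (B_3), and {alpha_3, alpha_4, alpha_5, alpha_6, alpha_7, alpha_9, alpha_10} form a chain of 6 nodes with one extra node attached to the third node from one end (E_7). A semisimple Lie algebra decomposes uniquely as the direct sum of simple ideals, one per connected component of its Dynkin diagram, so g ≅ B_3 ⊕ E_7 (dimension 21 + 133 = 154).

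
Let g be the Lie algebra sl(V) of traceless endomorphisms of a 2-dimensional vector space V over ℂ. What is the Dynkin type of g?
A1

This is sl(2), which has dimension 2^2 - 1 = 3 and rank 2 - 1 = 1 (a Cartan subalgebra is the diagonal traceless matrices). In the classification of classical Lie algebras, the special linear algebra sl(n+1) has type A_n; here n = 1, so the Dynkin diagram is a chain of 1 nodes with single edges (A_1). Hence the type is A_1.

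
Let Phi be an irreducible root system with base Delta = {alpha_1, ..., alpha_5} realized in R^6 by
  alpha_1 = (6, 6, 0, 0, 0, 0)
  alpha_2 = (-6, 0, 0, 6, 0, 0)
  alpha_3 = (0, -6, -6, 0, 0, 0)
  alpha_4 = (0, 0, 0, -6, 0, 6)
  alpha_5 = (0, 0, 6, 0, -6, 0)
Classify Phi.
Compute the Cartan integers a_ij = 2(alpha_i, alpha_j)/(alpha_j, alpha_j); the resulting 5x5 Cartan matrix is
[[2, -1, -1, 0, 0], [-1, 2, 0, -1, 0], [-1, 0, 2, 0, -1], [0, -1, 0, 2, 0], [0, 0, -1, 0, 2]].
All simple roots have the same length, so the diagram is simply laced. The associated Dynkin diagram is a chain of 5 nodes with single edges (A_5), so the type is A_5 (the algebra sl(6)).

type A_5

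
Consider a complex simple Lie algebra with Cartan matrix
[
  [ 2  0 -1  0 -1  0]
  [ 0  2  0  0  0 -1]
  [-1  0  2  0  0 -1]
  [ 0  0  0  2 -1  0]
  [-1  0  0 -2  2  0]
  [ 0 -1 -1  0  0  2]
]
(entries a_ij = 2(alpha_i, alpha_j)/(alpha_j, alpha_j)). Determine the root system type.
The matrix has rank 6 with 2's on the diagonal. Reading the off-diagonal entries as Dynkin edges (a single edge where a_ij = a_ji = -1; a double or triple edge where a_ij * a_ji = 2 or 3), the diagram is a chain of 6 nodes with a double edge at one end; the terminal node there is the unique short simple root (B_6). One simple-root ordering that puts it in standard form is (alpha_2, alpha_6, alpha_3, alpha_1, alpha_5, alpha_4). So the algebra is type B_6, i.e. so(13).

B6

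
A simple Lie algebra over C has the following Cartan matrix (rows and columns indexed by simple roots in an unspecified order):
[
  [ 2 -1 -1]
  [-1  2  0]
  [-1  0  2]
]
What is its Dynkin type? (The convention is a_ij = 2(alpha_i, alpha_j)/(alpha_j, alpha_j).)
A_3

The matrix has rank 3 with 2's on the diagonal. Reading the off-diagonal entries as Dynkin edges (a single edge where a_ij = a_ji = -1; a double or triple edge where a_ij * a_ji = 2 or 3), the diagram is a chain of 3 nodes with single edges (A_3). One simple-root ordering that puts it in standard form is (alpha_2, alpha_1, alpha_3). So the algebra is type A_3, i.e. sl(4).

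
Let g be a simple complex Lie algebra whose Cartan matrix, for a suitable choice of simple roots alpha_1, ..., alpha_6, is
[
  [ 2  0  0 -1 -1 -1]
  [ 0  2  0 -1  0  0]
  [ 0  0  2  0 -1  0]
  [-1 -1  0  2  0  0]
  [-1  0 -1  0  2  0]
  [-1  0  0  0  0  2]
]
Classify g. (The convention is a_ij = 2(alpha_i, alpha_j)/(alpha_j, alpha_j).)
The matrix has rank 6 with 2's on the diagonal. Reading the off-diagonal entries as Dynkin edges (a single edge where a_ij = a_ji = -1; a double or triple edge where a_ij * a_ji = 2 or 3), the diagram is a chain of 5 nodes with one extra node attached to the third node from one end (E_6). One simple-root ordering that puts it in standard form is (alpha_2, alpha_6, alpha_4, alpha_1, alpha_5, alpha_3). So the algebra is type E_6.

E_6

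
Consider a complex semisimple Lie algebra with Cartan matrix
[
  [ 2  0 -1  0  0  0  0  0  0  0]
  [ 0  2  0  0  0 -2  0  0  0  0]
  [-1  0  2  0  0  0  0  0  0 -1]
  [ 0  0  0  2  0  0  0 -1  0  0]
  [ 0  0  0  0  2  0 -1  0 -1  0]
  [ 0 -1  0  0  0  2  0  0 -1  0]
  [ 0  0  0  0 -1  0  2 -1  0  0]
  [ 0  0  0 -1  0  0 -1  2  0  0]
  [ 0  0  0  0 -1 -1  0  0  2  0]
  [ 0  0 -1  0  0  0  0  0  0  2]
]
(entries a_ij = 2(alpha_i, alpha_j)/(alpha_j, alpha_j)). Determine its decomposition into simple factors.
A3 ⊕ C7

The diagram associated to this matrix has two connected components: the simple roots {alpha_1, alpha_3, alpha_10} form a chain of 3 nodes with single edges (A_3), and {alpha_2, alpha_4, alpha_5, alpha_6, alpha_7, alpha_8, alpha_9} form a chain of 7 nodes with a double edge at one end; the terminal node there is the unique long simple root (C_7). A semisimple Lie algebra decomposes uniquely as the direct sum of simple ideals, one per connected component of its Dynkin diagram, so g ≅ A_3 ⊕ C_7 (dimension 15 + 105 = 120).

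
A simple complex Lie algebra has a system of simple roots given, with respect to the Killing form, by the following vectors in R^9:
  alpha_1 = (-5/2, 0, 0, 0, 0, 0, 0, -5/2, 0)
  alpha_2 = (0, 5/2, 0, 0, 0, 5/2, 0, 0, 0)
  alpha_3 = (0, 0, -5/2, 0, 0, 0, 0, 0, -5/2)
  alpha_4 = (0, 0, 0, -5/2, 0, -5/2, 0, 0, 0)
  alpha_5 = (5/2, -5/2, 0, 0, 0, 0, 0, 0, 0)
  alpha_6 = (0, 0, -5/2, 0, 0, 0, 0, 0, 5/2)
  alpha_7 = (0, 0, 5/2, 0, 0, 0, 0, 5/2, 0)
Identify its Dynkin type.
D7

Compute the Cartan integers a_ij = 2(alpha_i, alpha_j)/(alpha_j, alpha_j); the resulting 7x7 Cartan matrix is
[[2, 0, 0, 0, -1, 0, -1], [0, 2, 0, -1, -1, 0, 0], [0, 0, 2, 0, 0, 0, -1], [0, -1, 0, 2, 0, 0, 0], [-1, -1, 0, 0, 2, 0, 0], [0, 0, 0, 0, 0, 2, -1], [-1, 0, -1, 0, 0, -1, 2]].
All simple roots have the same length, so the diagram is simply laced. The associated Dynkin diagram is a chain of 5 nodes with a fork of two nodes at one end (D_7), so the type is D_7 (the algebra so(14)).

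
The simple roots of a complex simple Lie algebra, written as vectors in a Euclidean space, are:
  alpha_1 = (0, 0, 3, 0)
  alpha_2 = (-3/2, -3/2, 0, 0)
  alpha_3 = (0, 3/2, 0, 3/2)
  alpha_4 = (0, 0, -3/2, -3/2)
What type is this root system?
Compute the Cartan integers a_ij = 2(alpha_i, alpha_j)/(alpha_j, alpha_j); the resulting 4x4 Cartan matrix is
[[2, 0, 0, -2], [0, 2, -1, 0], [0, -1, 2, -1], [-1, 0, -1, 2]].
The roots have two lengths (squared-length ratio 2:1); the short ones are alpha_{2,3,4}. The associated Dynkin diagram is a chain of 4 nodes with a double edge at one end; the terminal node there is the unique long simple root (C_4), so the type is C_4 (the algebra sp(8)).

C_4 (sp(8))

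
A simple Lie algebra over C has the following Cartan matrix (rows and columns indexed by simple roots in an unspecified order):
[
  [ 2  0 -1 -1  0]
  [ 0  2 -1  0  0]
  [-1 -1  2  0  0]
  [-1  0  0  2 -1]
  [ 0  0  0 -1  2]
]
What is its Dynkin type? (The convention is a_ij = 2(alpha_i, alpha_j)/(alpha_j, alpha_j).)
type A_5

The matrix has rank 5 with 2's on the diagonal. Reading the off-diagonal entries as Dynkin edges (a single edge where a_ij = a_ji = -1; a double or triple edge where a_ij * a_ji = 2 or 3), the diagram is a chain of 5 nodes with single edges (A_5). One simple-root ordering that puts it in standard form is (alpha_5, alpha_4, alpha_1, alpha_3, alpha_2). So the algebra is type A_5, i.e. sl(6).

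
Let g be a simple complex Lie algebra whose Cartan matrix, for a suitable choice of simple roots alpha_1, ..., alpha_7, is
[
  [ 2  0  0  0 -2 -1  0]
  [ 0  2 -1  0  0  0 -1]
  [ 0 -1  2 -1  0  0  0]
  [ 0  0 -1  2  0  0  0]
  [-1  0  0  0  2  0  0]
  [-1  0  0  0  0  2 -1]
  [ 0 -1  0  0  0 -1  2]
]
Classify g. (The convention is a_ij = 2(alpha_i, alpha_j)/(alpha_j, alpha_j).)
type B_7

The matrix has rank 7 with 2's on the diagonal. Reading the off-diagonal entries as Dynkin edges (a single edge where a_ij = a_ji = -1; a double or triple edge where a_ij * a_ji = 2 or 3), the diagram is a chain of 7 nodes with a double edge at one end; the terminal node there is the unique short simple root (B_7). One simple-root ordering that puts it in standard form is (alpha_4, alpha_3, alpha_2, alpha_7, alpha_6, alpha_1, alpha_5). So the algebra is type B_7, i.e. so(15).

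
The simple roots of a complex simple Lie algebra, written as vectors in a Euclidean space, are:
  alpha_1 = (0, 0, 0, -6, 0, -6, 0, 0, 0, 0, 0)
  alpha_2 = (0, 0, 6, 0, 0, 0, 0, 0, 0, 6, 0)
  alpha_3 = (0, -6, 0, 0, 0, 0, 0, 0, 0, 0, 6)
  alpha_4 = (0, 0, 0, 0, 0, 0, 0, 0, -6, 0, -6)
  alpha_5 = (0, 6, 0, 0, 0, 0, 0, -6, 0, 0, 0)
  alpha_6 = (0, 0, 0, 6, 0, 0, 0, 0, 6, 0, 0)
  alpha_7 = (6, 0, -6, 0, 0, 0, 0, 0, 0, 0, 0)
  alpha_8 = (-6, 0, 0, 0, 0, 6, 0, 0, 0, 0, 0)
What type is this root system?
Compute the Cartan integers a_ij = 2(alpha_i, alpha_j)/(alpha_j, alpha_j); the resulting 8x8 Cartan matrix is
[[2, 0, 0, 0, 0, -1, 0, -1], [0, 2, 0, 0, 0, 0, -1, 0], [0, 0, 2, -1, -1, 0, 0, 0], [0, 0, -1, 2, 0, -1, 0, 0], [0, 0, -1, 0, 2, 0, 0, 0], [-1, 0, 0, -1, 0, 2, 0, 0], [0, -1, 0, 0, 0, 0, 2, -1], [-1, 0, 0, 0, 0, 0, -1, 2]].
All simple roots have the same length, so the diagram is simply laced. The associated Dynkin diagram is a chain of 8 nodes with single edges (A_8), so the type is A_8 (the algebra sl(9)).

A_8 (sl(9))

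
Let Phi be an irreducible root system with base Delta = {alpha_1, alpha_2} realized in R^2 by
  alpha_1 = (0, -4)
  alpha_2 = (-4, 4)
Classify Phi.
B_2 (so(5))

Compute the Cartan integers a_ij = 2(alpha_i, alpha_j)/(alpha_j, alpha_j); the resulting 2x2 Cartan matrix is
[[2, -1], [-2, 2]].
The roots have two lengths (squared-length ratio 2:1); the short ones are alpha_{1}. The associated Dynkin diagram is a chain of 2 nodes with a double edge at one end; the terminal node there is the unique short simple root (B_2), so the type is B_2 (the algebra so(5)).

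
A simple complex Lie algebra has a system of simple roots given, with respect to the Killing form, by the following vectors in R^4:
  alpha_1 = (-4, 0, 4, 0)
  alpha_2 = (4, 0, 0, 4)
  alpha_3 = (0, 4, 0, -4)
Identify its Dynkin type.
A_3 (sl(4))

Compute the Cartan integers a_ij = 2(alpha_i, alpha_j)/(alpha_j, alpha_j); the resulting 3x3 Cartan matrix is
[[2, -1, 0], [-1, 2, -1], [0, -1, 2]].
All simple roots have the same length, so the diagram is simply laced. The associated Dynkin diagram is a chain of 3 nodes with single edges (A_3), so the type is A_3 (the algebra sl(4)).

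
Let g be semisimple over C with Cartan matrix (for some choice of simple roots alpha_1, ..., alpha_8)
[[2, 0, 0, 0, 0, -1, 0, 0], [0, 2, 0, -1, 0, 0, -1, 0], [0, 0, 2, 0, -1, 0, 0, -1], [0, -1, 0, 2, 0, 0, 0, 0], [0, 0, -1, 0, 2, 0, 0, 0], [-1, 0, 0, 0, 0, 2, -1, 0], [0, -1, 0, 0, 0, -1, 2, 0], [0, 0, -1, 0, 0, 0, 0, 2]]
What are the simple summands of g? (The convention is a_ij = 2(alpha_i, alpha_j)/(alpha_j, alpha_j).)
A3 ⊕ A5

The diagram associated to this matrix has two connected components: the simple roots {alpha_3, alpha_5, alpha_8} form a chain of 3 nodes with single edges (A_3), and {alpha_1, alpha_2, alpha_4, alpha_6, alpha_7} form a chain of 5 nodes with single edges (A_5). A semisimple Lie algebra decomposes uniquely as the direct sum of simple ideals, one per connected component of its Dynkin diagram, so g ≅ A_3 ⊕ A_5 (dimension 15 + 35 = 50).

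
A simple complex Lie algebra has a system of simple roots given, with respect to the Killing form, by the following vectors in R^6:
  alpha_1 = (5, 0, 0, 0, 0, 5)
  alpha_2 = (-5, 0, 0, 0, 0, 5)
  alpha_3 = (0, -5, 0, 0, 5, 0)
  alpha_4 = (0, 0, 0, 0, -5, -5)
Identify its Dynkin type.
type D_4

Compute the Cartan integers a_ij = 2(alpha_i, alpha_j)/(alpha_j, alpha_j); the resulting 4x4 Cartan matrix is
[[2, 0, 0, -1], [0, 2, 0, -1], [0, 0, 2, -1], [-1, -1, -1, 2]].
All simple roots have the same length, so the diagram is simply laced. The associated Dynkin diagram is a chain of 2 nodes with a fork of two nodes at one end (D_4), so the type is D_4 (the algebra so(8)).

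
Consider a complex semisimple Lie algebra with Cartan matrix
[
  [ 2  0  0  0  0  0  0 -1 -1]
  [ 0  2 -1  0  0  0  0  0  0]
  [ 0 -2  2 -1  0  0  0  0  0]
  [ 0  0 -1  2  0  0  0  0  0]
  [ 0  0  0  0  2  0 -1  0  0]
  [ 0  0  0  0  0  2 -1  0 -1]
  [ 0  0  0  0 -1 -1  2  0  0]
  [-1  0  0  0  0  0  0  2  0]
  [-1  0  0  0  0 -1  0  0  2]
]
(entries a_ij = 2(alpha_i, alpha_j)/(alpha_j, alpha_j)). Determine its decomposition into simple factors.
The diagram associated to this matrix has two connected components: the simple roots {alpha_1, alpha_5, alpha_6, alpha_7, alpha_8, alpha_9} form a chain of 6 nodes with single edges (A_6), and {alpha_2, alpha_3, alpha_4} form a chain of 3 nodes with a double edge at one end; the terminal node there is the unique short simple root (B_3). A semisimple Lie algebra decomposes uniquely as the direct sum of simple ideals, one per connected component of its Dynkin diagram, so g ≅ A_6 ⊕ B_3 (dimension 48 + 21 = 69).

type A_6 + type B_3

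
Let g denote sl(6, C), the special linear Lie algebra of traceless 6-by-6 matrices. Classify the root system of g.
This is sl(6), which has dimension 6^2 - 1 = 35 and rank 6 - 1 = 5 (a Cartan subalgebra is the diagonal traceless matrices). In the classification of classical Lie algebras, the special linear algebra sl(n+1) has type A_n; here n = 5, so the Dynkin diagram is a chain of 5 nodes with single edges (A_5). Hence the type is A_5.

type A_5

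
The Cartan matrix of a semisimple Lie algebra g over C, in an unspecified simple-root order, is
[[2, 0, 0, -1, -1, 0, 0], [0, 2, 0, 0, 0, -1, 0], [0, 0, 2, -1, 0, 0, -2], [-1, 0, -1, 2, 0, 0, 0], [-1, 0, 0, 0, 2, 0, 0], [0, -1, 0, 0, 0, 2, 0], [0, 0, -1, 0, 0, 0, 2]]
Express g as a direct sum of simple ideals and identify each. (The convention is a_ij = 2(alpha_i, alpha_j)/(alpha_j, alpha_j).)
The diagram associated to this matrix has two connected components: the simple roots {alpha_2, alpha_6} form a chain of 2 nodes with single edges (A_2), and {alpha_1, alpha_3, alpha_4, alpha_5, alpha_7} form a chain of 5 nodes with a double edge at one end; the terminal node there is the unique short simple root (B_5). A semisimple Lie algebra decomposes uniquely as the direct sum of simple ideals, one per connected component of its Dynkin diagram, so g ≅ A_2 ⊕ B_5 (dimension 8 + 55 = 63).

type A_2 + type B_5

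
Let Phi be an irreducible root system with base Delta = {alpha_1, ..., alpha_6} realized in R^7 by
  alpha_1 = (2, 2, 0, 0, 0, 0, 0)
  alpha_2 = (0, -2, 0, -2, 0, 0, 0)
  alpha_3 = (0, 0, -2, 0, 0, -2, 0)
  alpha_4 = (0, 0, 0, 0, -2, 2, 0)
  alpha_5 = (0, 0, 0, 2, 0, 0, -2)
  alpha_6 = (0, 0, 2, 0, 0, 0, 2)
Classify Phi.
A6

Compute the Cartan integers a_ij = 2(alpha_i, alpha_j)/(alpha_j, alpha_j); the resulting 6x6 Cartan matrix is
[[2, -1, 0, 0, 0, 0], [-1, 2, 0, 0, -1, 0], [0, 0, 2, -1, 0, -1], [0, 0, -1, 2, 0, 0], [0, -1, 0, 0, 2, -1], [0, 0, -1, 0, -1, 2]].
All simple roots have the same length, so the diagram is simply laced. The associated Dynkin diagram is a chain of 6 nodes with single edges (A_6), so the type is A_6 (the algebra sl(7)).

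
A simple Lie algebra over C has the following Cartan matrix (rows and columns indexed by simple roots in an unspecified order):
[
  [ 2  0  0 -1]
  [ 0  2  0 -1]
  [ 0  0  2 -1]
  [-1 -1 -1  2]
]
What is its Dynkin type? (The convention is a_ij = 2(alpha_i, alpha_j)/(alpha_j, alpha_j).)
The matrix has rank 4 with 2's on the diagonal. Reading the off-diagonal entries as Dynkin edges (a single edge where a_ij = a_ji = -1; a double or triple edge where a_ij * a_ji = 2 or 3), the diagram is a chain of 2 nodes with a fork of two nodes at one end (D_4). One simple-root ordering that puts it in standard form is (alpha_1, alpha_4, alpha_2, alpha_3). So the algebra is type D_4, i.e. so(8).

D_4 (so(8))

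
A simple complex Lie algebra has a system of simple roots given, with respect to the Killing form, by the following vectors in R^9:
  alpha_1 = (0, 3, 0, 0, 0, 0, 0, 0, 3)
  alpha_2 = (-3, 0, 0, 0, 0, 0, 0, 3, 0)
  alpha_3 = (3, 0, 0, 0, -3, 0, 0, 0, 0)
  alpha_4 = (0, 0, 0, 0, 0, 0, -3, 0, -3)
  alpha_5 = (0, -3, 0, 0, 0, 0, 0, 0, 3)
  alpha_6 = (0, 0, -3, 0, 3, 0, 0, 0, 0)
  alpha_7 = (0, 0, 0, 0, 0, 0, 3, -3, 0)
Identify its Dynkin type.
D_7

Compute the Cartan integers a_ij = 2(alpha_i, alpha_j)/(alpha_j, alpha_j); the resulting 7x7 Cartan matrix is
[[2, 0, 0, -1, 0, 0, 0], [0, 2, -1, 0, 0, 0, -1], [0, -1, 2, 0, 0, -1, 0], [-1, 0, 0, 2, -1, 0, -1], [0, 0, 0, -1, 2, 0, 0], [0, 0, -1, 0, 0, 2, 0], [0, -1, 0, -1, 0, 0, 2]].
All simple roots have the same length, so the diagram is simply laced. The associated Dynkin diagram is a chain of 5 nodes with a fork of two nodes at one end (D_7), so the type is D_7 (the algebra so(14)).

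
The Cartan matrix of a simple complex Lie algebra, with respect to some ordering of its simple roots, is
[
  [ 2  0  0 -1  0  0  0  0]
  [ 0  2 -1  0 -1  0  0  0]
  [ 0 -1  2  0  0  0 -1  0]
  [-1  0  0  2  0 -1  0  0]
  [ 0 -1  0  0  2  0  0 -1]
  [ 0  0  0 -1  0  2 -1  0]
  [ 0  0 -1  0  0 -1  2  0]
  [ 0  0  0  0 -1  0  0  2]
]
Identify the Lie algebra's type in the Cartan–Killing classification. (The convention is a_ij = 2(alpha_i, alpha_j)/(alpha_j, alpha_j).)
The matrix has rank 8 with 2's on the diagonal. Reading the off-diagonal entries as Dynkin edges (a single edge where a_ij = a_ji = -1; a double or triple edge where a_ij * a_ji = 2 or 3), the diagram is a chain of 8 nodes with single edges (A_8). One simple-root ordering that puts it in standard form is (alpha_8, alpha_5, alpha_2, alpha_3, alpha_7, alpha_6, alpha_4, alpha_1). So the algebra is type A_8, i.e. sl(9).

type A_8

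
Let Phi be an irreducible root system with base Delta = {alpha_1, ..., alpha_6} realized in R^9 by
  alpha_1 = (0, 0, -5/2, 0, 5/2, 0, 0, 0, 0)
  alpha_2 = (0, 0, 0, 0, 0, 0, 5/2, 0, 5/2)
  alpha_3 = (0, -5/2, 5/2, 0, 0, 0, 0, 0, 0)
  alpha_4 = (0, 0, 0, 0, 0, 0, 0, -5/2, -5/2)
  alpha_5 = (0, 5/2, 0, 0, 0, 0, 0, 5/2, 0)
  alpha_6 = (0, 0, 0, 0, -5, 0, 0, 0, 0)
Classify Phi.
Compute the Cartan integers a_ij = 2(alpha_i, alpha_j)/(alpha_j, alpha_j); the resulting 6x6 Cartan matrix is
[[2, 0, -1, 0, 0, -1], [0, 2, 0, -1, 0, 0], [-1, 0, 2, 0, -1, 0], [0, -1, 0, 2, -1, 0], [0, 0, -1, -1, 2, 0], [-2, 0, 0, 0, 0, 2]].
The roots have two lengths (squared-length ratio 2:1); the short ones are alpha_{1,2,3,4,5}. The associated Dynkin diagram is a chain of 6 nodes with a double edge at one end; the terminal node there is the unique long simple root (C_6), so the type is C_6 (the algebra sp(12)).

C6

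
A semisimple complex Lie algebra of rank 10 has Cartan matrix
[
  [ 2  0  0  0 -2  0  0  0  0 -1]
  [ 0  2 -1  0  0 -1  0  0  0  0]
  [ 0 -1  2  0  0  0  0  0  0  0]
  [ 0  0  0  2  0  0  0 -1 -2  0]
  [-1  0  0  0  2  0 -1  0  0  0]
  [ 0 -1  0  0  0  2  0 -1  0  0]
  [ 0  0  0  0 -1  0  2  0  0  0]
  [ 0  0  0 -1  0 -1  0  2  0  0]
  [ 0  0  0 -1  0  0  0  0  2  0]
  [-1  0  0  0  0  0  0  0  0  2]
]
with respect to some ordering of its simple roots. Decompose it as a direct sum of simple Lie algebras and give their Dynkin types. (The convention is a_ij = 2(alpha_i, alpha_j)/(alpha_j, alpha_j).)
The diagram associated to this matrix has two connected components: the simple roots {alpha_2, alpha_3, alpha_4, alpha_6, alpha_8, alpha_9} form a chain of 6 nodes with a double edge at one end; the terminal node there is the unique short simple root (B_6), and {alpha_1, alpha_5, alpha_7, alpha_10} form a chain of 4 nodes with a double edge between the middle two (F_4). A semisimple Lie algebra decomposes uniquely as the direct sum of simple ideals, one per connected component of its Dynkin diagram, so g ≅ B_6 ⊕ F_4 (dimension 78 + 52 = 130).

B6 + F4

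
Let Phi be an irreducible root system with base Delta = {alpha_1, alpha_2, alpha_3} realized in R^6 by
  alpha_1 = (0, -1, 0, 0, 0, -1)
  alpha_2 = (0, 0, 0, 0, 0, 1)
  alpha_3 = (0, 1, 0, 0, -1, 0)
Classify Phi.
B_3

Compute the Cartan integers a_ij = 2(alpha_i, alpha_j)/(alpha_j, alpha_j); the resulting 3x3 Cartan matrix is
[[2, -2, -1], [-1, 2, 0], [-1, 0, 2]].
The roots have two lengths (squared-length ratio 2:1); the short ones are alpha_{2}. The associated Dynkin diagram is a chain of 3 nodes with a double edge at one end; the terminal node there is the unique short simple root (B_3), so the type is B_3 (the algebra so(7)).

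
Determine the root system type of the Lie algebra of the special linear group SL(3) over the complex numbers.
This is sl(3), which has dimension 3^2 - 1 = 8 and rank 3 - 1 = 2 (a Cartan subalgebra is the diagonal traceless matrices). In the classification of classical Lie algebras, the special linear algebra sl(n+1) has type A_n; here n = 2, so the Dynkin diagram is a chain of 2 nodes with single edges (A_2). Hence the type is A_2.

A2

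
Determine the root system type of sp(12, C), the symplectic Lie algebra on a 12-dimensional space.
This is sp(12), which has dimension 12(12+1)/2 = 78 and rank 12/2 = 6. In the classification of classical Lie algebras, the symplectic algebra sp(2n) has type C_n; here n = 6, so the Dynkin diagram is a chain of 6 nodes with a double edge at one end; the terminal node there is the unique long simple root (C_6). Hence the type is C_6.

C_6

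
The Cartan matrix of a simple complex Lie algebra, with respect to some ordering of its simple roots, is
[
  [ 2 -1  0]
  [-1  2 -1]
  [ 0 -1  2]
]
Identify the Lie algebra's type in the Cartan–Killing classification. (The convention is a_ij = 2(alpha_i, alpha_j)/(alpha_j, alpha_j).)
A_3

The matrix has rank 3 with 2's on the diagonal. Reading the off-diagonal entries as Dynkin edges (a single edge where a_ij = a_ji = -1; a double or triple edge where a_ij * a_ji = 2 or 3), the diagram is a chain of 3 nodes with single edges (A_3). One simple-root ordering that puts it in standard form is (alpha_3, alpha_2, alpha_1). So the algebra is type A_3, i.e. sl(4).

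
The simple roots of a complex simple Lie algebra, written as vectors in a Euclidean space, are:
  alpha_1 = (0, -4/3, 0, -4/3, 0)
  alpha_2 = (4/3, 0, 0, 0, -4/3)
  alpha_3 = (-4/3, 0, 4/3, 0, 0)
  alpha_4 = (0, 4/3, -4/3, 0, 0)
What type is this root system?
A_4 (sl(5))

Compute the Cartan integers a_ij = 2(alpha_i, alpha_j)/(alpha_j, alpha_j); the resulting 4x4 Cartan matrix is
[[2, 0, 0, -1], [0, 2, -1, 0], [0, -1, 2, -1], [-1, 0, -1, 2]].
All simple roots have the same length, so the diagram is simply laced. The associated Dynkin diagram is a chain of 4 nodes with single edges (A_4), so the type is A_4 (the algebra sl(5)).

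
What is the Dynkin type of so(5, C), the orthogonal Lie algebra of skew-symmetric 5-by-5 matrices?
This is so(5) with 5 odd, which has dimension 5(5-1)/2 = 10 and rank (5-1)/2 = 2. In the classification of classical Lie algebras, the orthogonal algebra so(2n+1) in an odd number of variables has type B_n; here n = 2, so the Dynkin diagram is a chain of 2 nodes with a double edge at one end; the terminal node there is the unique short simple root (B_2). Hence the type is B_2.

type B_2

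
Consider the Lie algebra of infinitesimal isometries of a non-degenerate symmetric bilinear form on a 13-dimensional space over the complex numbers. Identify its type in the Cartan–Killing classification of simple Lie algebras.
type B_6

This is so(13) with 13 odd, which has dimension 13(13-1)/2 = 78 and rank (13-1)/2 = 6. In the classification of classical Lie algebras, the orthogonal algebra so(2n+1) in an odd number of variables has type B_n; here n = 6, so the Dynkin diagram is a chain of 6 nodes with a double edge at one end; the terminal node there is the unique short simple root (B_6). Hence the type is B_6.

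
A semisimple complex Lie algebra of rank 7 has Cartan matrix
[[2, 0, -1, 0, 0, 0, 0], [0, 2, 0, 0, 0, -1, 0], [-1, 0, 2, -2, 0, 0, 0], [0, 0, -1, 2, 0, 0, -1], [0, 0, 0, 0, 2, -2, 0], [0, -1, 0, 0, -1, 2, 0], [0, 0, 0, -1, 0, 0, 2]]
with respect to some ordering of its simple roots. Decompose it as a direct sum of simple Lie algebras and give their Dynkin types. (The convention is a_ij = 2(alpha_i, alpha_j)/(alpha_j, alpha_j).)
The diagram associated to this matrix has two connected components: the simple roots {alpha_2, alpha_5, alpha_6} form a chain of 3 nodes with a double edge at one end; the terminal node there is the unique long simple root (C_3), and {alpha_1, alpha_3, alpha_4, alpha_7} form a chain of 4 nodes with a double edge between the middle two (F_4). A semisimple Lie algebra decomposes uniquely as the direct sum of simple ideals, one per connected component of its Dynkin diagram, so g ≅ C_3 ⊕ F_4 (dimension 21 + 52 = 73).

C_3 ⊕ F_4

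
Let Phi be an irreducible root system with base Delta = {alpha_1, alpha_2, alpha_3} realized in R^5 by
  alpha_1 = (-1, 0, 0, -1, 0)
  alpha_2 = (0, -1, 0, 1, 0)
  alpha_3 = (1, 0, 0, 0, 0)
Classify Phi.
B3

Compute the Cartan integers a_ij = 2(alpha_i, alpha_j)/(alpha_j, alpha_j); the resulting 3x3 Cartan matrix is
[[2, -1, -2], [-1, 2, 0], [-1, 0, 2]].
The roots have two lengths (squared-length ratio 2:1); the short ones are alpha_{3}. The associated Dynkin diagram is a chain of 3 nodes with a double edge at one end; the terminal node there is the unique short simple root (B_3), so the type is B_3 (the algebra so(7)).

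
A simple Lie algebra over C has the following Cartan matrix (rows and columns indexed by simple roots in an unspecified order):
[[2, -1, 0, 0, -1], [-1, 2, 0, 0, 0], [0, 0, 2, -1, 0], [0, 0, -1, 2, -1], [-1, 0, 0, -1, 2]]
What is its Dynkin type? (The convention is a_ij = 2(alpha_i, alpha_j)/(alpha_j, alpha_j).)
A_5 (sl(6))

The matrix has rank 5 with 2's on the diagonal. Reading the off-diagonal entries as Dynkin edges (a single edge where a_ij = a_ji = -1; a double or triple edge where a_ij * a_ji = 2 or 3), the diagram is a chain of 5 nodes with single edges (A_5). One simple-root ordering that puts it in standard form is (alpha_2, alpha_1, alpha_5, alpha_4, alpha_3). So the algebra is type A_5, i.e. sl(6).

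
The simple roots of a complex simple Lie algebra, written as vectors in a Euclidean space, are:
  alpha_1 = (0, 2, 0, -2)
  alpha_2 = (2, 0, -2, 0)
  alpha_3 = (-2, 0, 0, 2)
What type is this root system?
A_3

Compute the Cartan integers a_ij = 2(alpha_i, alpha_j)/(alpha_j, alpha_j); the resulting 3x3 Cartan matrix is
[[2, 0, -1], [0, 2, -1], [-1, -1, 2]].
All simple roots have the same length, so the diagram is simply laced. The associated Dynkin diagram is a chain of 3 nodes with single edges (A_3), so the type is A_3 (the algebra sl(4)).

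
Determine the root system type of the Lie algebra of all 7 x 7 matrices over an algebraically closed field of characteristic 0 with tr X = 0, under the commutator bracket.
This is sl(7), which has dimension 7^2 - 1 = 48 and rank 7 - 1 = 6 (a Cartan subalgebra is the diagonal traceless matrices). In the classification of classical Lie algebras, the special linear algebra sl(n+1) has type A_n; here n = 6, so the Dynkin diagram is a chain of 6 nodes with single edges (A_6). Hence the type is A_6.

A_6 (sl(7))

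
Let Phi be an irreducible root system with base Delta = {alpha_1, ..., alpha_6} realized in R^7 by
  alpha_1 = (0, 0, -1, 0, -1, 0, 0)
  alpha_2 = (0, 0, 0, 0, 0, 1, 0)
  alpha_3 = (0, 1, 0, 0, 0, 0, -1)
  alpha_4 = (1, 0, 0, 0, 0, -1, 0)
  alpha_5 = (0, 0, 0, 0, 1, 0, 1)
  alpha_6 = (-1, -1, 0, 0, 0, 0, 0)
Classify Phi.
B6

Compute the Cartan integers a_ij = 2(alpha_i, alpha_j)/(alpha_j, alpha_j); the resulting 6x6 Cartan matrix is
[[2, 0, 0, 0, -1, 0], [0, 2, 0, -1, 0, 0], [0, 0, 2, 0, -1, -1], [0, -2, 0, 2, 0, -1], [-1, 0, -1, 0, 2, 0], [0, 0, -1, -1, 0, 2]].
The roots have two lengths (squared-length ratio 2:1); the short ones are alpha_{2}. The associated Dynkin diagram is a chain of 6 nodes with a double edge at one end; the terminal node there is the unique short simple root (B_6), so the type is B_6 (the algebra so(13)).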